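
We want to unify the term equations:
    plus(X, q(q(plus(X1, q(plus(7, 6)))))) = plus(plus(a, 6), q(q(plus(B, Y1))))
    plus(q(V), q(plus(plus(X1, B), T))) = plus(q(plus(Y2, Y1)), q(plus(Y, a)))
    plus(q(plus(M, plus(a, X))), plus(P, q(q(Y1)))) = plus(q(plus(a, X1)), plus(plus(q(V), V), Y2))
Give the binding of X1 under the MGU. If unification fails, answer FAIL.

Decompose plus/2: X = plus(a, 6),  q(q(plus(X1, q(plus(7, 6))))) = q(q(plus(B, Y1))).
Bind X := plus(a, 6); substituting into the one remaining equation that mentions X gives: plus(q(plus(M, plus(a, plus(a, 6)))), plus(P, q(q(Y1)))) = plus(q(plus(a, X1)), plus(plus(q(V), V), Y2)).
Decompose q/1: q(plus(X1, q(plus(7, 6)))) = q(plus(B, Y1)).
Decompose q/1: plus(X1, q(plus(7, 6))) = plus(B, Y1).
Decompose plus/2: X1 = B,  q(plus(7, 6)) = Y1.
Bind X1 := B; substituting into the 2 remaining equations that mention X1 gives: plus(q(V), q(plus(plus(B, B), T))) = plus(q(plus(Y2, Y1)), q(plus(Y, a))),  plus(q(plus(M, plus(a, plus(a, 6)))), plus(P, q(q(Y1)))) = plus(q(plus(a, B)), plus(plus(q(V), V), Y2)).
Bind Y1 := q(plus(7, 6)); substituting into the remaining equations gives: plus(q(V), q(plus(plus(B, B), T))) = plus(q(plus(Y2, q(plus(7, 6)))), q(plus(Y, a))),  plus(q(plus(M, plus(a, plus(a, 6)))), plus(P, q(q(q(plus(7, 6)))))) = plus(q(plus(a, B)), plus(plus(q(V), V), Y2)).
Decompose plus/2: q(V) = q(plus(Y2, q(plus(7, 6)))),  q(plus(plus(B, B), T)) = q(plus(Y, a)).
Decompose q/1: V = plus(Y2, q(plus(7, 6))).
Bind V := plus(Y2, q(plus(7, 6))); substituting into the one remaining equation that mentions V gives: plus(q(plus(M, plus(a, plus(a, 6)))), plus(P, q(q(q(plus(7, 6)))))) = plus(q(plus(a, B)), plus(plus(q(plus(Y2, q(plus(7, 6)))), plus(Y2, q(plus(7, 6)))), Y2)).
Decompose q/1: plus(plus(B, B), T) = plus(Y, a).
Decompose plus/2: plus(B, B) = Y,  T = a.
Bind Y := plus(B, B); no other remaining equation mentions Y.
Bind T := a; no other remaining equation mentions T.
Decompose plus/2: q(plus(M, plus(a, plus(a, 6)))) = q(plus(a, B)),  plus(P, q(q(q(plus(7, 6))))) = plus(plus(q(plus(Y2, q(plus(7, 6)))), plus(Y2, q(plus(7, 6)))), Y2).
Decompose q/1: plus(M, plus(a, plus(a, 6))) = plus(a, B).
Decompose plus/2: M = a,  plus(a, plus(a, 6)) = B.
Bind M := a; no other remaining equation mentions M.
Bind B := plus(a, plus(a, 6)); no other remaining equation mentions B. Substituting into the earlier bindings gives X1 := plus(a, plus(a, 6)), Y := plus(plus(a, plus(a, 6)), plus(a, plus(a, 6))).
Decompose plus/2: P = plus(q(plus(Y2, q(plus(7, 6)))), plus(Y2, q(plus(7, 6)))),  q(q(q(plus(7, 6)))) = Y2.
Bind P := plus(q(plus(Y2, q(plus(7, 6)))), plus(Y2, q(plus(7, 6)))); no other remaining equation mentions P.
Bind Y2 := q(q(q(plus(7, 6)))). Substituting into the earlier bindings gives V := plus(q(q(q(plus(7, 6)))), q(plus(7, 6))), P := plus(q(plus(q(q(q(plus(7, 6)))), q(plus(7, 6)))), plus(q(q(q(plus(7, 6)))), q(plus(7, 6)))).
MGU = { X := plus(a, 6), X1 := plus(a, plus(a, 6)), Y1 := q(plus(7, 6)), V := plus(q(q(q(plus(7, 6)))), q(plus(7, 6))), Y := plus(plus(a, plus(a, 6)), plus(a, plus(a, 6))), T := a, M := a, B := plus(a, plus(a, 6)), P := plus(q(plus(q(q(q(plus(7, 6)))), q(plus(7, 6)))), plus(q(q(q(plus(7, 6)))), q(plus(7, 6)))), Y2 := q(q(q(plus(7, 6)))) }, so X1 := plus(a, plus(a, 6)).

plus(a, plus(a, 6))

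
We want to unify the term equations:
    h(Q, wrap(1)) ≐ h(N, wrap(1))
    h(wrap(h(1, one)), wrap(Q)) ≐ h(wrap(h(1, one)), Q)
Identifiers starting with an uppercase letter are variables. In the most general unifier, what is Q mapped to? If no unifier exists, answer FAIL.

Decompose h/2: Q ≐ N,  wrap(1) ≐ wrap(1).
Bind Q := N; substituting into the one remaining equation that mentions Q gives: h(wrap(h(1, one)), wrap(N)) ≐ h(wrap(h(1, one)), N).
Delete trivial equation wrap(1) ≐ wrap(1).
Decompose h/2: wrap(h(1, one)) ≐ wrap(h(1, one)),  wrap(N) ≐ N.
Delete trivial equation wrap(h(1, one)) ≐ wrap(h(1, one)).
Occurs check fails: N occurs in wrap(N); the equation N ≐ wrap(N) has no finite solution.

FAIL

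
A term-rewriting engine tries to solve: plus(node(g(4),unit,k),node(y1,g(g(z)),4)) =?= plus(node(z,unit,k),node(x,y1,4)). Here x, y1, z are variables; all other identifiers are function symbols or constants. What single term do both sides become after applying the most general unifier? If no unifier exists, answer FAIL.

Decompose plus/2: node(g(4),unit,k) =?= node(z,unit,k),  node(y1,g(g(z)),4) =?= node(x,y1,4).
Decompose node/3: g(4) =?= z,  unit =?= unit,  k =?= k.
Bind z := g(4); substituting into the one remaining equation that mentions z gives: node(y1,g(g(g(4))),4) =?= node(x,y1,4).
Delete trivial equation unit =?= unit.
Delete trivial equation k =?= k.
Decompose node/3: y1 =?= x,  g(g(g(4))) =?= y1,  4 =?= 4.
Bind y1 := x; substituting into the one remaining equation that mentions y1 gives: g(g(g(4))) =?= x.
Bind x := g(g(g(4))); no other remaining equation mentions x. Substituting into the earlier binding gives y1 := g(g(g(4))).
Delete trivial equation 4 =?= 4.
Applying the MGU to either side gives plus(node(g(4),unit,k),node(g(g(g(4))),g(g(g(4))),4)).

plus(node(g(4),unit,k),node(g(g(g(4))),g(g(g(4))),4))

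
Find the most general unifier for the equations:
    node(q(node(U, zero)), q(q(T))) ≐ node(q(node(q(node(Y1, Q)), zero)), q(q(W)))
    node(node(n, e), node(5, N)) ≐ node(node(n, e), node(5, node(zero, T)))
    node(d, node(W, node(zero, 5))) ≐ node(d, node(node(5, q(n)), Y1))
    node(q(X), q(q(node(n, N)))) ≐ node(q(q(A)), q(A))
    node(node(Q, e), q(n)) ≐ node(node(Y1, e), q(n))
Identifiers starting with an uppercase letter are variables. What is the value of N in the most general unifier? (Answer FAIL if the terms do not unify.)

Decompose node/2: q(node(U, zero)) ≐ q(node(q(node(Y1, Q)), zero)),  q(q(T)) ≐ q(q(W)).
Decompose q/1: node(U, zero) ≐ node(q(node(Y1, Q)), zero).
Decompose node/2: U ≐ q(node(Y1, Q)),  zero ≐ zero.
Bind U := q(node(Y1, Q)); no other remaining equation mentions U.
Delete trivial equation zero ≐ zero.
Decompose q/1: q(T) ≐ q(W).
Decompose q/1: T ≐ W.
Bind T := W; substituting into the one remaining equation that mentions T gives: node(node(n, e), node(5, N)) ≐ node(node(n, e), node(5, node(zero, W))).
Decompose node/2: node(n, e) ≐ node(n, e),  node(5, N) ≐ node(5, node(zero, W)).
Delete trivial equation node(n, e) ≐ node(n, e).
Decompose node/2: 5 ≐ 5,  N ≐ node(zero, W).
Delete trivial equation 5 ≐ 5.
Bind N := node(zero, W); substituting into the one remaining equation that mentions N gives: node(q(X), q(q(node(n, node(zero, W))))) ≐ node(q(q(A)), q(A)).
Decompose node/2: d ≐ d,  node(W, node(zero, 5)) ≐ node(node(5, q(n)), Y1).
Delete trivial equation d ≐ d.
Decompose node/2: W ≐ node(5, q(n)),  node(zero, 5) ≐ Y1.
Bind W := node(5, q(n)); substituting into the one remaining equation that mentions W gives: node(q(X), q(q(node(n, node(zero, node(5, q(n))))))) ≐ node(q(q(A)), q(A)). Substituting into the earlier bindings gives T := node(5, q(n)), N := node(zero, node(5, q(n))).
Bind Y1 := node(zero, 5); substituting into the one remaining equation that mentions Y1 gives: node(node(Q, e), q(n)) ≐ node(node(node(zero, 5), e), q(n)). Substituting into the earlier binding gives U := q(node(node(zero, 5), Q)).
Decompose node/2: q(X) ≐ q(q(A)),  q(q(node(n, node(zero, node(5, q(n)))))) ≐ q(A).
Decompose q/1: X ≐ q(A).
Bind X := q(A); no other remaining equation mentions X.
Decompose q/1: q(node(n, node(zero, node(5, q(n))))) ≐ A.
Bind A := q(node(n, node(zero, node(5, q(n))))); no other remaining equation mentions A. Substituting into the earlier binding gives X := q(q(node(n, node(zero, node(5, q(n)))))).
Decompose node/2: node(Q, e) ≐ node(node(zero, 5), e),  q(n) ≐ q(n).
Decompose node/2: Q ≐ node(zero, 5),  e ≐ e.
Bind Q := node(zero, 5); no other remaining equation mentions Q. Substituting into the earlier binding gives U := q(node(node(zero, 5), node(zero, 5))).
Delete trivial equation e ≐ e.
Delete trivial equation q(n) ≐ q(n).
MGU = { U := q(node(node(zero, 5), node(zero, 5))), T := node(5, q(n)), N := node(zero, node(5, q(n))), W := node(5, q(n)), Y1 := node(zero, 5), X := q(q(node(n, node(zero, node(5, q(n)))))), A := q(node(n, node(zero, node(5, q(n))))), Q := node(zero, 5) }, so N := node(zero, node(5, q(n))).

node(zero, node(5, q(n)))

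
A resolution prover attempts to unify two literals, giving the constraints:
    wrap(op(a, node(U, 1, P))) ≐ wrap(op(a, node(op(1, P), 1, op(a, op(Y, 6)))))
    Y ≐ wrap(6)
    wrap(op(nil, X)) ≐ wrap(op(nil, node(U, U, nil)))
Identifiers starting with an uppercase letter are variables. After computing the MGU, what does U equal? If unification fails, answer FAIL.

op(1, op(a, op(wrap(6), 6)))

Decompose wrap/1: op(a, node(U, 1, P)) ≐ op(a, node(op(1, P), 1, op(a, op(Y, 6)))).
Decompose op/2: a ≐ a,  node(U, 1, P) ≐ node(op(1, P), 1, op(a, op(Y, 6))).
Delete trivial equation a ≐ a.
Decompose node/3: U ≐ op(1, P),  1 ≐ 1,  P ≐ op(a, op(Y, 6)).
Bind U := op(1, P); substituting into the one remaining equation that mentions U gives: wrap(op(nil, X)) ≐ wrap(op(nil, node(op(1, P), op(1, P), nil))).
Delete trivial equation 1 ≐ 1.
Bind P := op(a, op(Y, 6)); substituting into the one remaining equation that mentions P gives: wrap(op(nil, X)) ≐ wrap(op(nil, node(op(1, op(a, op(Y, 6))), op(1, op(a, op(Y, 6))), nil))). Substituting into the earlier binding gives U := op(1, op(a, op(Y, 6))).
Bind Y := wrap(6); substituting into the remaining equation gives: wrap(op(nil, X)) ≐ wrap(op(nil, node(op(1, op(a, op(wrap(6), 6))), op(1, op(a, op(wrap(6), 6))), nil))). Substituting into the earlier bindings gives U := op(1, op(a, op(wrap(6), 6))), P := op(a, op(wrap(6), 6)).
Decompose wrap/1: op(nil, X) ≐ op(nil, node(op(1, op(a, op(wrap(6), 6))), op(1, op(a, op(wrap(6), 6))), nil)).
Decompose op/2: nil ≐ nil,  X ≐ node(op(1, op(a, op(wrap(6), 6))), op(1, op(a, op(wrap(6), 6))), nil).
Delete trivial equation nil ≐ nil.
Bind X := node(op(1, op(a, op(wrap(6), 6))), op(1, op(a, op(wrap(6), 6))), nil).
MGU = { U := op(1, op(a, op(wrap(6), 6))), P := op(a, op(wrap(6), 6)), Y := wrap(6), X := node(op(1, op(a, op(wrap(6), 6))), op(1, op(a, op(wrap(6), 6))), nil) }, so U := op(1, op(a, op(wrap(6), 6))).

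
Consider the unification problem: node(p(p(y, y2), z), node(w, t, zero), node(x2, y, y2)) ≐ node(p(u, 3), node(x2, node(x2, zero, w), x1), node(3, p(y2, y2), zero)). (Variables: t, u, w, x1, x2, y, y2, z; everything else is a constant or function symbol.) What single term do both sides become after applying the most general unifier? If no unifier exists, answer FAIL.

Decompose node/3: p(p(y, y2), z) ≐ p(u, 3),  node(w, t, zero) ≐ node(x2, node(x2, zero, w), x1),  node(x2, y, y2) ≐ node(3, p(y2, y2), zero).
Decompose p/2: p(y, y2) ≐ u,  z ≐ 3.
Bind u := p(y, y2); no other remaining equation mentions u.
Bind z := 3; no other remaining equation mentions z.
Decompose node/3: w ≐ x2,  t ≐ node(x2, zero, w),  zero ≐ x1.
Bind w := x2; substituting into the one remaining equation that mentions w gives: t ≐ node(x2, zero, x2).
Bind t := node(x2, zero, x2); no other remaining equation mentions t.
Bind x1 := zero; no other remaining equation mentions x1.
Decompose node/3: x2 ≐ 3,  y ≐ p(y2, y2),  y2 ≐ zero.
Bind x2 := 3; no other remaining equation mentions x2. Substituting into the earlier bindings gives w := 3, t := node(3, zero, 3).
Bind y := p(y2, y2); no other remaining equation mentions y. Substituting into the earlier binding gives u := p(p(y2, y2), y2).
Bind y2 := zero. Substituting into the earlier bindings gives u := p(p(zero, zero), zero), y := p(zero, zero).
Applying the MGU to either side gives node(p(p(p(zero, zero), zero), 3), node(3, node(3, zero, 3), zero), node(3, p(zero, zero), zero)).

node(p(p(p(zero, zero), zero), 3), node(3, node(3, zero, 3), zero), node(3, p(zero, zero), zero))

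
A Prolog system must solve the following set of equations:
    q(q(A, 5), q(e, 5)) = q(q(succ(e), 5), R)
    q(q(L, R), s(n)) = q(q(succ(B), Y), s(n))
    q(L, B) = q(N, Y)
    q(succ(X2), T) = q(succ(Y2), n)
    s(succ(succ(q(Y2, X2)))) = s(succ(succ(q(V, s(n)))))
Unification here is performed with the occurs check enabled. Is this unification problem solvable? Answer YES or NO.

Decompose q/2: q(A, 5) = q(succ(e), 5),  q(e, 5) = R.
Decompose q/2: A = succ(e),  5 = 5.
Bind A := succ(e); no other remaining equation mentions A.
Delete trivial equation 5 = 5.
Bind R := q(e, 5); substituting into the one remaining equation that mentions R gives: q(q(L, q(e, 5)), s(n)) = q(q(succ(B), Y), s(n)).
Decompose q/2: q(L, q(e, 5)) = q(succ(B), Y),  s(n) = s(n).
Decompose q/2: L = succ(B),  q(e, 5) = Y.
Bind L := succ(B); substituting into the one remaining equation that mentions L gives: q(succ(B), B) = q(N, Y).
Bind Y := q(e, 5); substituting into the one remaining equation that mentions Y gives: q(succ(B), B) = q(N, q(e, 5)).
Delete trivial equation s(n) = s(n).
Decompose q/2: succ(B) = N,  B = q(e, 5).
Bind N := succ(B); no other remaining equation mentions N.
Bind B := q(e, 5); no other remaining equation mentions B. Substituting into the earlier bindings gives L := succ(q(e, 5)), N := succ(q(e, 5)).
Decompose q/2: succ(X2) = succ(Y2),  T = n.
Decompose succ/1: X2 = Y2.
Bind X2 := Y2; substituting into the one remaining equation that mentions X2 gives: s(succ(succ(q(Y2, Y2)))) = s(succ(succ(q(V, s(n))))).
Bind T := n; no other remaining equation mentions T.
Decompose s/1: succ(succ(q(Y2, Y2))) = succ(succ(q(V, s(n)))).
Decompose succ/1: succ(q(Y2, Y2)) = succ(q(V, s(n))).
Decompose succ/1: q(Y2, Y2) = q(V, s(n)).
Decompose q/2: Y2 = V,  Y2 = s(n).
Bind Y2 := V; substituting into the remaining equation gives: V = s(n). Substituting into the earlier binding gives X2 := V.
Bind V := s(n). Substituting into the earlier bindings gives X2 := s(n), Y2 := s(n).
No equations remain and no clash or occurs-check failure arose, so a unifier exists.

YES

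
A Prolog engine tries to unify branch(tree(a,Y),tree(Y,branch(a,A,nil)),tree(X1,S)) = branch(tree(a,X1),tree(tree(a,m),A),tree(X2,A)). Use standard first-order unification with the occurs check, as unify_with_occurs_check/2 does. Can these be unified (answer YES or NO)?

Decompose branch/3: tree(a,Y) = tree(a,X1),  tree(Y,branch(a,A,nil)) = tree(tree(a,m),A),  tree(X1,S) = tree(X2,A).
Decompose tree/2: a = a,  Y = X1.
Delete trivial equation a = a.
Bind Y := X1; substituting into the one remaining equation that mentions Y gives: tree(X1,branch(a,A,nil)) = tree(tree(a,m),A).
Decompose tree/2: X1 = tree(a,m),  branch(a,A,nil) = A.
Bind X1 := tree(a,m); substituting into the one remaining equation that mentions X1 gives: tree(tree(a,m),S) = tree(X2,A). Substituting into the earlier binding gives Y := tree(a,m).
Occurs check fails: A occurs in branch(a,A,nil); the equation A = branch(a,A,nil) has no finite solution.

NO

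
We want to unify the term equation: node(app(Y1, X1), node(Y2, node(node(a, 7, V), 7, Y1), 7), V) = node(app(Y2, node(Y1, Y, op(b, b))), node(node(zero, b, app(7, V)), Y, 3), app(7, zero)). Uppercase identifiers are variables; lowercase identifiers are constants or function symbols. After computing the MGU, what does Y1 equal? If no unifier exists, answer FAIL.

Decompose node/3: app(Y1, X1) = app(Y2, node(Y1, Y, op(b, b))),  node(Y2, node(node(a, 7, V), 7, Y1), 7) = node(node(zero, b, app(7, V)), Y, 3),  V = app(7, zero).
Decompose app/2: Y1 = Y2,  X1 = node(Y1, Y, op(b, b)).
Bind Y1 := Y2; substituting into the 2 remaining equations that mention Y1 gives: X1 = node(Y2, Y, op(b, b)),  node(Y2, node(node(a, 7, V), 7, Y2), 7) = node(node(zero, b, app(7, V)), Y, 3).
Bind X1 := node(Y2, Y, op(b, b)); no other remaining equation mentions X1.
Decompose node/3: Y2 = node(zero, b, app(7, V)),  node(node(a, 7, V), 7, Y2) = Y,  7 = 3.
Bind Y2 := node(zero, b, app(7, V)); substituting into the one remaining equation that mentions Y2 gives: node(node(a, 7, V), 7, node(zero, b, app(7, V))) = Y. Substituting into the earlier bindings gives Y1 := node(zero, b, app(7, V)), X1 := node(node(zero, b, app(7, V)), Y, op(b, b)).
Bind Y := node(node(a, 7, V), 7, node(zero, b, app(7, V))); no other remaining equation mentions Y. Substituting into the earlier binding gives X1 := node(node(zero, b, app(7, V)), node(node(a, 7, V), 7, node(zero, b, app(7, V))), op(b, b)).
Clash: constants 7 and 3 differ; no unifier exists.

FAIL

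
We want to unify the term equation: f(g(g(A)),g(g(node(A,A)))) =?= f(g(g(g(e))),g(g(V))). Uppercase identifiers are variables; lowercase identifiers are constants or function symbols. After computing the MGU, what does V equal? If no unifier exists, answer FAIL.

node(g(e),g(e))

Decompose f/2: g(g(A)) =?= g(g(g(e))),  g(g(node(A,A))) =?= g(g(V)).
Decompose g/1: g(A) =?= g(g(e)).
Decompose g/1: A =?= g(e).
Bind A := g(e); substituting into the remaining equation gives: g(g(node(g(e),g(e)))) =?= g(g(V)).
Decompose g/1: g(node(g(e),g(e))) =?= g(V).
Decompose g/1: node(g(e),g(e)) =?= V.
Bind V := node(g(e),g(e)).
MGU = { A := g(e), V := node(g(e),g(e)) }, so V := node(g(e),g(e)).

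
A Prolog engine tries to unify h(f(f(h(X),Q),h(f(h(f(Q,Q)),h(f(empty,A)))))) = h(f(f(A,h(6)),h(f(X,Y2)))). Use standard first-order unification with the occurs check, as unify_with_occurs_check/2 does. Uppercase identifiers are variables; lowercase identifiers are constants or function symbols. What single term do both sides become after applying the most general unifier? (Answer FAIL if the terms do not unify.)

h(f(f(h(h(f(h(6),h(6)))),h(6)),h(f(h(f(h(6),h(6))),h(f(empty,h(h(f(h(6),h(6))))))))))

Decompose h/1: f(f(h(X),Q),h(f(h(f(Q,Q)),h(f(empty,A))))) = f(f(A,h(6)),h(f(X,Y2))).
Decompose f/2: f(h(X),Q) = f(A,h(6)),  h(f(h(f(Q,Q)),h(f(empty,A)))) = h(f(X,Y2)).
Decompose f/2: h(X) = A,  Q = h(6).
Bind A := h(X); substituting into the one remaining equation that mentions A gives: h(f(h(f(Q,Q)),h(f(empty,h(X))))) = h(f(X,Y2)).
Bind Q := h(6); substituting into the remaining equation gives: h(f(h(f(h(6),h(6))),h(f(empty,h(X))))) = h(f(X,Y2)).
Decompose h/1: f(h(f(h(6),h(6))),h(f(empty,h(X)))) = f(X,Y2).
Decompose f/2: h(f(h(6),h(6))) = X,  h(f(empty,h(X))) = Y2.
Bind X := h(f(h(6),h(6))); substituting into the remaining equation gives: h(f(empty,h(h(f(h(6),h(6)))))) = Y2. Substituting into the earlier binding gives A := h(h(f(h(6),h(6)))).
Bind Y2 := h(f(empty,h(h(f(h(6),h(6)))))).
Applying the MGU to either side gives h(f(f(h(h(f(h(6),h(6)))),h(6)),h(f(h(f(h(6),h(6))),h(f(empty,h(h(f(h(6),h(6)))))))))).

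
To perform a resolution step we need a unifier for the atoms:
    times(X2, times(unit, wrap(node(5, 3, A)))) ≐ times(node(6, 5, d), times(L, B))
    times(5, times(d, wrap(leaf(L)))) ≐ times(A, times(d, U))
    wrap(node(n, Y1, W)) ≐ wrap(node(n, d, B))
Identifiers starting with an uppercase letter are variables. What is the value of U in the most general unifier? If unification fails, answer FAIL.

wrap(leaf(unit))

Decompose times/2: X2 ≐ node(6, 5, d),  times(unit, wrap(node(5, 3, A))) ≐ times(L, B).
Bind X2 := node(6, 5, d); no other remaining equation mentions X2.
Decompose times/2: unit ≐ L,  wrap(node(5, 3, A)) ≐ B.
Bind L := unit; substituting into the one remaining equation that mentions L gives: times(5, times(d, wrap(leaf(unit)))) ≐ times(A, times(d, U)).
Bind B := wrap(node(5, 3, A)); substituting into the one remaining equation that mentions B gives: wrap(node(n, Y1, W)) ≐ wrap(node(n, d, wrap(node(5, 3, A)))).
Decompose times/2: 5 ≐ A,  times(d, wrap(leaf(unit))) ≐ times(d, U).
Bind A := 5; substituting into the one remaining equation that mentions A gives: wrap(node(n, Y1, W)) ≐ wrap(node(n, d, wrap(node(5, 3, 5)))). Substituting into the earlier binding gives B := wrap(node(5, 3, 5)).
Decompose times/2: d ≐ d,  wrap(leaf(unit)) ≐ U.
Delete trivial equation d ≐ d.
Bind U := wrap(leaf(unit)); no other remaining equation mentions U.
Decompose wrap/1: node(n, Y1, W) ≐ node(n, d, wrap(node(5, 3, 5))).
Decompose node/3: n ≐ n,  Y1 ≐ d,  W ≐ wrap(node(5, 3, 5)).
Delete trivial equation n ≐ n.
Bind Y1 := d; no other remaining equation mentions Y1.
Bind W := wrap(node(5, 3, 5)).
MGU = { X2 := node(6, 5, d), L := unit, B := wrap(node(5, 3, 5)), A := 5, U := wrap(leaf(unit)), Y1 := d, W := wrap(node(5, 3, 5)) }, so U := wrap(leaf(unit)).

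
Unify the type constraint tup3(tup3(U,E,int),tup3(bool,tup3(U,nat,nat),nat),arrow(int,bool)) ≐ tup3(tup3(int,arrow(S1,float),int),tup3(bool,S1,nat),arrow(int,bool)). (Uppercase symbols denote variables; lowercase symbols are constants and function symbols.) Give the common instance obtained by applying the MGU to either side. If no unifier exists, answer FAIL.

tup3(tup3(int,arrow(tup3(int,nat,nat),float),int),tup3(bool,tup3(int,nat,nat),nat),arrow(int,bool))

Decompose tup3/3: tup3(U,E,int) ≐ tup3(int,arrow(S1,float),int),  tup3(bool,tup3(U,nat,nat),nat) ≐ tup3(bool,S1,nat),  arrow(int,bool) ≐ arrow(int,bool).
Decompose tup3/3: U ≐ int,  E ≐ arrow(S1,float),  int ≐ int.
Bind U := int; substituting into the one remaining equation that mentions U gives: tup3(bool,tup3(int,nat,nat),nat) ≐ tup3(bool,S1,nat).
Bind E := arrow(S1,float); no other remaining equation mentions E.
Delete trivial equation int ≐ int.
Decompose tup3/3: bool ≐ bool,  tup3(int,nat,nat) ≐ S1,  nat ≐ nat.
Delete trivial equation bool ≐ bool.
Bind S1 := tup3(int,nat,nat); no other remaining equation mentions S1. Substituting into the earlier binding gives E := arrow(tup3(int,nat,nat),float).
Delete trivial equation nat ≐ nat.
Delete trivial equation arrow(int,bool) ≐ arrow(int,bool).
Applying the MGU to either side gives tup3(tup3(int,arrow(tup3(int,nat,nat),float),int),tup3(bool,tup3(int,nat,nat),nat),arrow(int,bool)).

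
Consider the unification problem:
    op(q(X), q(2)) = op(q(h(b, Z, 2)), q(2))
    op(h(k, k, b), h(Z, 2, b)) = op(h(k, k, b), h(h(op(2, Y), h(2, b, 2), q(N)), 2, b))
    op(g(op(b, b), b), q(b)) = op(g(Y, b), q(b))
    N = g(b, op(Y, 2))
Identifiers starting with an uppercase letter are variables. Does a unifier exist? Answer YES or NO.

YES

Decompose op/2: q(X) = q(h(b, Z, 2)),  q(2) = q(2).
Decompose q/1: X = h(b, Z, 2).
Bind X := h(b, Z, 2); no other remaining equation mentions X.
Delete trivial equation q(2) = q(2).
Decompose op/2: h(k, k, b) = h(k, k, b),  h(Z, 2, b) = h(h(op(2, Y), h(2, b, 2), q(N)), 2, b).
Delete trivial equation h(k, k, b) = h(k, k, b).
Decompose h/3: Z = h(op(2, Y), h(2, b, 2), q(N)),  2 = 2,  b = b.
Bind Z := h(op(2, Y), h(2, b, 2), q(N)); no other remaining equation mentions Z. Substituting into the earlier binding gives X := h(b, h(op(2, Y), h(2, b, 2), q(N)), 2).
Delete trivial equation 2 = 2.
Delete trivial equation b = b.
Decompose op/2: g(op(b, b), b) = g(Y, b),  q(b) = q(b).
Decompose g/2: op(b, b) = Y,  b = b.
Bind Y := op(b, b); substituting into the one remaining equation that mentions Y gives: N = g(b, op(op(b, b), 2)). Substituting into the earlier bindings gives X := h(b, h(op(2, op(b, b)), h(2, b, 2), q(N)), 2), Z := h(op(2, op(b, b)), h(2, b, 2), q(N)).
Delete trivial equation b = b.
Delete trivial equation q(b) = q(b).
Bind N := g(b, op(op(b, b), 2)). Substituting into the earlier bindings gives X := h(b, h(op(2, op(b, b)), h(2, b, 2), q(g(b, op(op(b, b), 2)))), 2), Z := h(op(2, op(b, b)), h(2, b, 2), q(g(b, op(op(b, b), 2)))).
No equations remain and no clash or occurs-check failure arose, so a unifier exists.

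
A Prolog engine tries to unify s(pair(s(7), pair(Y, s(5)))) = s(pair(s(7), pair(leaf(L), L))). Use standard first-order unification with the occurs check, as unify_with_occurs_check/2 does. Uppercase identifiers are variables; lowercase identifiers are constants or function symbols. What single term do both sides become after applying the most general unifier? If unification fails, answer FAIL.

s(pair(s(7), pair(leaf(s(5)), s(5))))

Decompose s/1: pair(s(7), pair(Y, s(5))) = pair(s(7), pair(leaf(L), L)).
Decompose pair/2: s(7) = s(7),  pair(Y, s(5)) = pair(leaf(L), L).
Delete trivial equation s(7) = s(7).
Decompose pair/2: Y = leaf(L),  s(5) = L.
Bind Y := leaf(L); no other remaining equation mentions Y.
Bind L := s(5). Substituting into the earlier binding gives Y := leaf(s(5)).
Applying the MGU to either side gives s(pair(s(7), pair(leaf(s(5)), s(5)))).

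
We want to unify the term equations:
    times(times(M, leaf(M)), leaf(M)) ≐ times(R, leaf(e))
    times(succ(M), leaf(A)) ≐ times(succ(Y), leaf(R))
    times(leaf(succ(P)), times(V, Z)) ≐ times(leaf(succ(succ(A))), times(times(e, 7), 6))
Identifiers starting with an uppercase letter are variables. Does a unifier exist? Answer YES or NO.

YES

Decompose times/2: times(M, leaf(M)) ≐ R,  leaf(M) ≐ leaf(e).
Bind R := times(M, leaf(M)); substituting into the one remaining equation that mentions R gives: times(succ(M), leaf(A)) ≐ times(succ(Y), leaf(times(M, leaf(M)))).
Decompose leaf/1: M ≐ e.
Bind M := e; substituting into the one remaining equation that mentions M gives: times(succ(e), leaf(A)) ≐ times(succ(Y), leaf(times(e, leaf(e)))). Substituting into the earlier binding gives R := times(e, leaf(e)).
Decompose times/2: succ(e) ≐ succ(Y),  leaf(A) ≐ leaf(times(e, leaf(e))).
Decompose succ/1: e ≐ Y.
Bind Y := e; no other remaining equation mentions Y.
Decompose leaf/1: A ≐ times(e, leaf(e)).
Bind A := times(e, leaf(e)); substituting into the remaining equation gives: times(leaf(succ(P)), times(V, Z)) ≐ times(leaf(succ(succ(times(e, leaf(e))))), times(times(e, 7), 6)).
Decompose times/2: leaf(succ(P)) ≐ leaf(succ(succ(times(e, leaf(e))))),  times(V, Z) ≐ times(times(e, 7), 6).
Decompose leaf/1: succ(P) ≐ succ(succ(times(e, leaf(e)))).
Decompose succ/1: P ≐ succ(times(e, leaf(e))).
Bind P := succ(times(e, leaf(e))); no other remaining equation mentions P.
Decompose times/2: V ≐ times(e, 7),  Z ≐ 6.
Bind V := times(e, 7); no other remaining equation mentions V.
Bind Z := 6.
No equations remain and no clash or occurs-check failure arose, so a unifier exists.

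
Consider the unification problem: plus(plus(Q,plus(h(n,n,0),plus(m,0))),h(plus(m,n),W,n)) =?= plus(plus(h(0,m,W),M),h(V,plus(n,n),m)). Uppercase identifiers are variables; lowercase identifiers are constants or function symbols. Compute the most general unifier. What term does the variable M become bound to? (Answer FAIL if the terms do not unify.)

FAIL

Decompose plus/2: plus(Q,plus(h(n,n,0),plus(m,0))) =?= plus(h(0,m,W),M),  h(plus(m,n),W,n) =?= h(V,plus(n,n),m).
Decompose plus/2: Q =?= h(0,m,W),  plus(h(n,n,0),plus(m,0)) =?= M.
Bind Q := h(0,m,W); no other remaining equation mentions Q.
Bind M := plus(h(n,n,0),plus(m,0)); no other remaining equation mentions M.
Decompose h/3: plus(m,n) =?= V,  W =?= plus(n,n),  n =?= m.
Bind V := plus(m,n); no other remaining equation mentions V.
Bind W := plus(n,n); no other remaining equation mentions W. Substituting into the earlier binding gives Q := h(0,m,plus(n,n)).
Clash: constants n and m differ; no unifier exists.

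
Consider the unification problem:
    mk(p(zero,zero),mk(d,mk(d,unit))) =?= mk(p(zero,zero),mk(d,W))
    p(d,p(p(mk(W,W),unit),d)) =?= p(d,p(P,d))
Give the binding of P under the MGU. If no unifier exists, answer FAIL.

p(mk(mk(d,unit),mk(d,unit)),unit)

Decompose mk/2: p(zero,zero) =?= p(zero,zero),  mk(d,mk(d,unit)) =?= mk(d,W).
Delete trivial equation p(zero,zero) =?= p(zero,zero).
Decompose mk/2: d =?= d,  mk(d,unit) =?= W.
Delete trivial equation d =?= d.
Bind W := mk(d,unit); substituting into the remaining equation gives: p(d,p(p(mk(mk(d,unit),mk(d,unit)),unit),d)) =?= p(d,p(P,d)).
Decompose p/2: d =?= d,  p(p(mk(mk(d,unit),mk(d,unit)),unit),d) =?= p(P,d).
Delete trivial equation d =?= d.
Decompose p/2: p(mk(mk(d,unit),mk(d,unit)),unit) =?= P,  d =?= d.
Bind P := p(mk(mk(d,unit),mk(d,unit)),unit); no other remaining equation mentions P.
Delete trivial equation d =?= d.
MGU = { W := mk(d,unit), P := p(mk(mk(d,unit),mk(d,unit)),unit) }, so P := p(mk(mk(d,unit),mk(d,unit)),unit).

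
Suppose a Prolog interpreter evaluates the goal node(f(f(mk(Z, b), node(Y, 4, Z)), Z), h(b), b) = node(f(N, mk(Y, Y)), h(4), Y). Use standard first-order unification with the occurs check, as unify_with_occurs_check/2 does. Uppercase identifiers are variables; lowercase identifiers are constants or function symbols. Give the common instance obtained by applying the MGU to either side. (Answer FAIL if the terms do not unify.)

Decompose node/3: f(f(mk(Z, b), node(Y, 4, Z)), Z) = f(N, mk(Y, Y)),  h(b) = h(4),  b = Y.
Decompose f/2: f(mk(Z, b), node(Y, 4, Z)) = N,  Z = mk(Y, Y).
Bind N := f(mk(Z, b), node(Y, 4, Z)); no other remaining equation mentions N.
Bind Z := mk(Y, Y); no other remaining equation mentions Z. Substituting into the earlier binding gives N := f(mk(mk(Y, Y), b), node(Y, 4, mk(Y, Y))).
Decompose h/1: b = 4.
Clash: constants b and 4 differ; no unifier exists.

FAIL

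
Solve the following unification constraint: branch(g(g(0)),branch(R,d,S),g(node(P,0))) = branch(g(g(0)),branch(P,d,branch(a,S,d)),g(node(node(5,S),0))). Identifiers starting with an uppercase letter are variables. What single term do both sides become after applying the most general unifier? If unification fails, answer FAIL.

FAIL

Decompose branch/3: g(g(0)) = g(g(0)),  branch(R,d,S) = branch(P,d,branch(a,S,d)),  g(node(P,0)) = g(node(node(5,S),0)).
Delete trivial equation g(g(0)) = g(g(0)).
Decompose branch/3: R = P,  d = d,  S = branch(a,S,d).
Bind R := P; no other remaining equation mentions R.
Delete trivial equation d = d.
Occurs check fails: S occurs in branch(a,S,d); the equation S = branch(a,S,d) has no finite solution.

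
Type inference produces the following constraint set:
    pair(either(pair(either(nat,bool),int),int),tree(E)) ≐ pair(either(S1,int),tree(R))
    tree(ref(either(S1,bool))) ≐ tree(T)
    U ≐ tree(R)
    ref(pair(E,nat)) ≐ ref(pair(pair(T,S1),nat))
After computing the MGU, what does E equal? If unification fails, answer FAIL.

Decompose pair/2: either(pair(either(nat,bool),int),int) ≐ either(S1,int),  tree(E) ≐ tree(R).
Decompose either/2: pair(either(nat,bool),int) ≐ S1,  int ≐ int.
Bind S1 := pair(either(nat,bool),int); substituting into the 2 remaining equations that mention S1 gives: tree(ref(either(pair(either(nat,bool),int),bool))) ≐ tree(T),  ref(pair(E,nat)) ≐ ref(pair(pair(T,pair(either(nat,bool),int)),nat)).
Delete trivial equation int ≐ int.
Decompose tree/1: E ≐ R.
Bind E := R; substituting into the one remaining equation that mentions E gives: ref(pair(R,nat)) ≐ ref(pair(pair(T,pair(either(nat,bool),int)),nat)).
Decompose tree/1: ref(either(pair(either(nat,bool),int),bool)) ≐ T.
Bind T := ref(either(pair(either(nat,bool),int),bool)); substituting into the one remaining equation that mentions T gives: ref(pair(R,nat)) ≐ ref(pair(pair(ref(either(pair(either(nat,bool),int),bool)),pair(either(nat,bool),int)),nat)).
Bind U := tree(R); no other remaining equation mentions U.
Decompose ref/1: pair(R,nat) ≐ pair(pair(ref(either(pair(either(nat,bool),int),bool)),pair(either(nat,bool),int)),nat).
Decompose pair/2: R ≐ pair(ref(either(pair(either(nat,bool),int),bool)),pair(either(nat,bool),int)),  nat ≐ nat.
Bind R := pair(ref(either(pair(either(nat,bool),int),bool)),pair(either(nat,bool),int)); no other remaining equation mentions R. Substituting into the earlier bindings gives E := pair(ref(either(pair(either(nat,bool),int),bool)),pair(either(nat,bool),int)), U := tree(pair(ref(either(pair(either(nat,bool),int),bool)),pair(either(nat,bool),int))).
Delete trivial equation nat ≐ nat.
MGU = { S1 := pair(either(nat,bool),int), E := pair(ref(either(pair(either(nat,bool),int),bool)),pair(either(nat,bool),int)), T := ref(either(pair(either(nat,bool),int),bool)), U := tree(pair(ref(either(pair(either(nat,bool),int),bool)),pair(either(nat,bool),int))), R := pair(ref(either(pair(either(nat,bool),int),bool)),pair(either(nat,bool),int)) }, so E := pair(ref(either(pair(either(nat,bool),int),bool)),pair(either(nat,bool),int)).

pair(ref(either(pair(either(nat,bool),int),bool)),pair(either(nat,bool),int))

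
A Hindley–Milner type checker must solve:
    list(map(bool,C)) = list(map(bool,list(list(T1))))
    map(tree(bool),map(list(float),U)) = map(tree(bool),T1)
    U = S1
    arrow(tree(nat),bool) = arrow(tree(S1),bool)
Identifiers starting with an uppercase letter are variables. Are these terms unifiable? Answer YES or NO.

Decompose list/1: map(bool,C) = map(bool,list(list(T1))).
Decompose map/2: bool = bool,  C = list(list(T1)).
Delete trivial equation bool = bool.
Bind C := list(list(T1)); no other remaining equation mentions C.
Decompose map/2: tree(bool) = tree(bool),  map(list(float),U) = T1.
Delete trivial equation tree(bool) = tree(bool).
Bind T1 := map(list(float),U); no other remaining equation mentions T1. Substituting into the earlier binding gives C := list(list(map(list(float),U))).
Bind U := S1; no other remaining equation mentions U. Substituting into the earlier bindings gives C := list(list(map(list(float),S1))), T1 := map(list(float),S1).
Decompose arrow/2: tree(nat) = tree(S1),  bool = bool.
Decompose tree/1: nat = S1.
Bind S1 := nat; no other remaining equation mentions S1. Substituting into the earlier bindings gives C := list(list(map(list(float),nat))), T1 := map(list(float),nat), U := nat.
Delete trivial equation bool = bool.
No equations remain and no clash or occurs-check failure arose, so a unifier exists.

YES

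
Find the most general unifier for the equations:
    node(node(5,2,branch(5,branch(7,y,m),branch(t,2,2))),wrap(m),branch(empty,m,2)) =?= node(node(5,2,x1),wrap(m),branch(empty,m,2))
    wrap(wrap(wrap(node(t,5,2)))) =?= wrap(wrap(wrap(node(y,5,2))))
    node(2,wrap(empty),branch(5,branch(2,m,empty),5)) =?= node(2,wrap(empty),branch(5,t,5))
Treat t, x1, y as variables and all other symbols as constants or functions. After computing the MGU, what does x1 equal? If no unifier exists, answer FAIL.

branch(5,branch(7,branch(2,m,empty),m),branch(branch(2,m,empty),2,2))

Decompose node/3: node(5,2,branch(5,branch(7,y,m),branch(t,2,2))) =?= node(5,2,x1),  wrap(m) =?= wrap(m),  branch(empty,m,2) =?= branch(empty,m,2).
Decompose node/3: 5 =?= 5,  2 =?= 2,  branch(5,branch(7,y,m),branch(t,2,2)) =?= x1.
Delete trivial equation 5 =?= 5.
Delete trivial equation 2 =?= 2.
Bind x1 := branch(5,branch(7,y,m),branch(t,2,2)); no other remaining equation mentions x1.
Delete trivial equation wrap(m) =?= wrap(m).
Delete trivial equation branch(empty,m,2) =?= branch(empty,m,2).
Decompose wrap/1: wrap(wrap(node(t,5,2))) =?= wrap(wrap(node(y,5,2))).
Decompose wrap/1: wrap(node(t,5,2)) =?= wrap(node(y,5,2)).
Decompose wrap/1: node(t,5,2) =?= node(y,5,2).
Decompose node/3: t =?= y,  5 =?= 5,  2 =?= 2.
Bind t := y; substituting into the one remaining equation that mentions t gives: node(2,wrap(empty),branch(5,branch(2,m,empty),5)) =?= node(2,wrap(empty),branch(5,y,5)). Substituting into the earlier binding gives x1 := branch(5,branch(7,y,m),branch(y,2,2)).
Delete trivial equation 5 =?= 5.
Delete trivial equation 2 =?= 2.
Decompose node/3: 2 =?= 2,  wrap(empty) =?= wrap(empty),  branch(5,branch(2,m,empty),5) =?= branch(5,y,5).
Delete trivial equation 2 =?= 2.
Delete trivial equation wrap(empty) =?= wrap(empty).
Decompose branch/3: 5 =?= 5,  branch(2,m,empty) =?= y,  5 =?= 5.
Delete trivial equation 5 =?= 5.
Bind y := branch(2,m,empty); no other remaining equation mentions y. Substituting into the earlier bindings gives x1 := branch(5,branch(7,branch(2,m,empty),m),branch(branch(2,m,empty),2,2)), t := branch(2,m,empty).
Delete trivial equation 5 =?= 5.
MGU = { x1 := branch(5,branch(7,branch(2,m,empty),m),branch(branch(2,m,empty),2,2)), t := branch(2,m,empty), y := branch(2,m,empty) }, so x1 := branch(5,branch(7,branch(2,m,empty),m),branch(branch(2,m,empty),2,2)).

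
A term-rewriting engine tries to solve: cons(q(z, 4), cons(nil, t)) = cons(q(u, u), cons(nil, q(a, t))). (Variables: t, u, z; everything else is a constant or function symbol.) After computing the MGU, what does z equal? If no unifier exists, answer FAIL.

Decompose cons/2: q(z, 4) = q(u, u),  cons(nil, t) = cons(nil, q(a, t)).
Decompose q/2: z = u,  4 = u.
Bind z := u; no other remaining equation mentions z.
Bind u := 4; no other remaining equation mentions u. Substituting into the earlier binding gives z := 4.
Decompose cons/2: nil = nil,  t = q(a, t).
Delete trivial equation nil = nil.
Occurs check fails: t occurs in q(a, t); the equation t = q(a, t) has no finite solution.

FAIL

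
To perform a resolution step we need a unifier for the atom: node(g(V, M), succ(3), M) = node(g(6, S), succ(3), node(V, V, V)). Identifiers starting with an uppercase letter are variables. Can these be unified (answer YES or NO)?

YES

Decompose node/3: g(V, M) = g(6, S),  succ(3) = succ(3),  M = node(V, V, V).
Decompose g/2: V = 6,  M = S.
Bind V := 6; substituting into the one remaining equation that mentions V gives: M = node(6, 6, 6).
Bind M := S; substituting into the one remaining equation that mentions M gives: S = node(6, 6, 6).
Delete trivial equation succ(3) = succ(3).
Bind S := node(6, 6, 6). Substituting into the earlier binding gives M := node(6, 6, 6).
No equations remain and no clash or occurs-check failure arose, so a unifier exists.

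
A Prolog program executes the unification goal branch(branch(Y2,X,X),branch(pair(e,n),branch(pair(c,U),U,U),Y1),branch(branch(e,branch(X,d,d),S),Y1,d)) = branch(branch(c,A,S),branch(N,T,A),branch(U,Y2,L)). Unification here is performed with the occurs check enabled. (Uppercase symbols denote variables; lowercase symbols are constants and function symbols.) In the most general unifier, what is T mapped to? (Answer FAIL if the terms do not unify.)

branch(pair(c,branch(e,branch(c,d,d),c)),branch(e,branch(c,d,d),c),branch(e,branch(c,d,d),c))

Decompose branch/3: branch(Y2,X,X) = branch(c,A,S),  branch(pair(e,n),branch(pair(c,U),U,U),Y1) = branch(N,T,A),  branch(branch(e,branch(X,d,d),S),Y1,d) = branch(U,Y2,L).
Decompose branch/3: Y2 = c,  X = A,  X = S.
Bind Y2 := c; substituting into the one remaining equation that mentions Y2 gives: branch(branch(e,branch(X,d,d),S),Y1,d) = branch(U,c,L).
Bind X := A; substituting into the 2 remaining equations that mention X gives: A = S,  branch(branch(e,branch(A,d,d),S),Y1,d) = branch(U,c,L).
Bind A := S; substituting into the remaining equations gives: branch(pair(e,n),branch(pair(c,U),U,U),Y1) = branch(N,T,S),  branch(branch(e,branch(S,d,d),S),Y1,d) = branch(U,c,L). Substituting into the earlier binding gives X := S.
Decompose branch/3: pair(e,n) = N,  branch(pair(c,U),U,U) = T,  Y1 = S.
Bind N := pair(e,n); no other remaining equation mentions N.
Bind T := branch(pair(c,U),U,U); no other remaining equation mentions T.
Bind Y1 := S; substituting into the remaining equation gives: branch(branch(e,branch(S,d,d),S),S,d) = branch(U,c,L).
Decompose branch/3: branch(e,branch(S,d,d),S) = U,  S = c,  d = L.
Bind U := branch(e,branch(S,d,d),S); no other remaining equation mentions U. Substituting into the earlier binding gives T := branch(pair(c,branch(e,branch(S,d,d),S)),branch(e,branch(S,d,d),S),branch(e,branch(S,d,d),S)).
Bind S := c; no other remaining equation mentions S. Substituting into the earlier bindings gives X := c, A := c, T := branch(pair(c,branch(e,branch(c,d,d),c)),branch(e,branch(c,d,d),c),branch(e,branch(c,d,d),c)), Y1 := c, U := branch(e,branch(c,d,d),c).
Bind L := d.
MGU = { Y2 = c, X = c, A = c, N = pair(e,n), T = branch(pair(c,branch(e,branch(c,d,d),c)),branch(e,branch(c,d,d),c),branch(e,branch(c,d,d),c)), Y1 = c, U = branch(e,branch(c,d,d),c), S = c, L = d }, so T = branch(pair(c,branch(e,branch(c,d,d),c)),branch(e,branch(c,d,d),c),branch(e,branch(c,d,d),c)).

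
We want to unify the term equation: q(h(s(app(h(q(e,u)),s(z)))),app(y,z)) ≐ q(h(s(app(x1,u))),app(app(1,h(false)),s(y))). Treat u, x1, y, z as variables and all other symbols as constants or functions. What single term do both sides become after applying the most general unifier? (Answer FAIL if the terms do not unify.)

Decompose q/2: h(s(app(h(q(e,u)),s(z)))) ≐ h(s(app(x1,u))),  app(y,z) ≐ app(app(1,h(false)),s(y)).
Decompose h/1: s(app(h(q(e,u)),s(z))) ≐ s(app(x1,u)).
Decompose s/1: app(h(q(e,u)),s(z)) ≐ app(x1,u).
Decompose app/2: h(q(e,u)) ≐ x1,  s(z) ≐ u.
Bind x1 := h(q(e,u)); no other remaining equation mentions x1.
Bind u := s(z); no other remaining equation mentions u. Substituting into the earlier binding gives x1 := h(q(e,s(z))).
Decompose app/2: y ≐ app(1,h(false)),  z ≐ s(y).
Bind y := app(1,h(false)); substituting into the remaining equation gives: z ≐ s(app(1,h(false))).
Bind z := s(app(1,h(false))). Substituting into the earlier bindings gives x1 := h(q(e,s(s(app(1,h(false)))))), u := s(s(app(1,h(false)))).
Applying the MGU to either side gives q(h(s(app(h(q(e,s(s(app(1,h(false)))))),s(s(app(1,h(false))))))),app(app(1,h(false)),s(app(1,h(false))))).

q(h(s(app(h(q(e,s(s(app(1,h(false)))))),s(s(app(1,h(false))))))),app(app(1,h(false)),s(app(1,h(false)))))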